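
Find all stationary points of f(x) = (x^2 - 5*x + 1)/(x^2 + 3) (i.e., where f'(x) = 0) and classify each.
f'(x) = (5*x^2 + 4*x - 15)/(x^4 + 6*x^2 + 9)

Solve f'(x) = 0:
  f'(x) = (5*x^2 + 4*x - 15)/(x^2 + 3)^2; the denominator is positive wherever f is defined, so f'(x) = 0 ⇔ 5*x^2 + 4*x - 15 = 0.
  5*x^2 + 4*x - 15 = 0 has no rational roots; quadratic formula: x = (-4 ± √316)/10.
  ⇒ x = -sqrt(79)/5 - 2/5 ≈ -2.1776, -2/5 + sqrt(79)/5 ≈ 1.3776

f''(x) = 2*(-5*x^3 - 6*x^2 + 45*x + 6)/(x^6 + 9*x^4 + 27*x^2 + 27)
Second-derivative test at each critical point:
  f''(-2.1776) = -0.2966 < 0 → local maximum
  f''(1.3776) = 0.7410 > 0 → local minimum

Critical points: x = -sqrt(79)/5 - 2/5 ≈ -2.1776 (local maximum); x = -2/5 + sqrt(79)/5 ≈ 1.3776 (local minimum)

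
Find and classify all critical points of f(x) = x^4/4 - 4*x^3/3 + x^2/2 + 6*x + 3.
f'(x) = x^3 - 4*x^2 + x + 6

Solve f'(x) = 0:
  Factor: x^3 - 4*x^2 + x + 6 = (x - 3)*(x - 2)*(x + 1) = 0.
  ⇒ x = -1, 2, 3

f''(x) = 3*x^2 - 8*x + 1
Second-derivative test at each critical point:
  f''(-1) = 12 > 0 → local minimum
  f''(2) = -3 < 0 → local maximum
  f''(3) = 4 > 0 → local minimum

Critical points: x = -1 (local minimum); x = 2 (local maximum); x = 3 (local minimum)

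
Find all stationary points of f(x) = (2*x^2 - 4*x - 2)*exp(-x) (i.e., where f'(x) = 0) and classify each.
f'(x) = 2*(-x^2 + 4*x - 1)*exp(-x)

Solve f'(x) = 0:
  f'(x) = (-2*x^2 + 8*x - 2)·exp(-x) and exp(-x) > 0 for every x, so f'(x) = 0 ⇔ -2*x^2 + 8*x - 2 = 0.
  Factor: -2*x^2 + 8*x - 2 = -2*(x^2 - 4*x + 1); x^2 - 4*x + 1 = 0 has no rational roots; quadratic formula: x = (4 ± √12)/2.
  ⇒ x = 2 - sqrt(3) ≈ 0.2679, sqrt(3) + 2 ≈ 3.7321

f''(x) = 2*(x^2 - 6*x + 5)*exp(-x)
Second-derivative test at each critical point:
  f''(0.2679) = 5.2997 > 0 → local minimum
  f''(3.7321) = -0.1659 < 0 → local maximum

Critical points: x = 2 - sqrt(3) ≈ 0.2679 (local minimum); x = sqrt(3) + 2 ≈ 3.7321 (local maximum)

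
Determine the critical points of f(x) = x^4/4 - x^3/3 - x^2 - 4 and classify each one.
f'(x) = x*(x^2 - x - 2)

Solve f'(x) = 0:
  Factor: x^3 - x^2 - 2*x = x*(x - 2)*(x + 1) = 0.
  ⇒ x = -1, 0, 2

f''(x) = 3*x^2 - 2*x - 2
Second-derivative test at each critical point:
  f''(-1) = 3 > 0 → local minimum
  f''(0) = -2 < 0 → local maximum
  f''(2) = 6 > 0 → local minimum

Critical points: x = -1 (local minimum); x = 0 (local maximum); x = 2 (local minimum)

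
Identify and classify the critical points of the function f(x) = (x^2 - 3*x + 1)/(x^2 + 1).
f'(x) = 3*(x^2 - 1)/(x^4 + 2*x^2 + 1)

Solve f'(x) = 0:
  f'(x) = 3*(x - 1)*(x + 1)/(x^2 + 1)^2; the denominator is positive wherever f is defined, so f'(x) = 0 ⇔ 3*x^2 - 3 = 0.
  Factor: 3*x^2 - 3 = 3*(x - 1)*(x + 1) = 0.
  ⇒ x = -1, 1

f''(x) = 6*x*(3 - x^2)/(x^6 + 3*x^4 + 3*x^2 + 1)
Second-derivative test at each critical point:
  f''(-1) = -3/2 < 0 → local maximum
  f''(1) = 3/2 > 0 → local minimum

Critical points: x = -1 (local maximum); x = 1 (local minimum)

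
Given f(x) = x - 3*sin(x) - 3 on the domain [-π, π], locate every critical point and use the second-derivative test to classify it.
f'(x) = 1 - 3*cos(x)

Solve f'(x) = 0 on [-π, π]:
  f'(x) = 0 ⇔ cos(x) = 1/3, i.e. x = ±arccos(1/3) + 2nπ; keep the solutions lying in [-π, π].
  ⇒ x = -acos(1/3) ≈ -1.2310, acos(1/3) ≈ 1.2310

f''(x) = 3*sin(x)
Second-derivative test at each critical point:
  f''(-1.2310) = -2.8284 < 0 → local maximum
  f''(1.2310) = 2.8284 > 0 → local minimum

Critical points: x = -acos(1/3) ≈ -1.2310 (local maximum); x = acos(1/3) ≈ 1.2310 (local minimum)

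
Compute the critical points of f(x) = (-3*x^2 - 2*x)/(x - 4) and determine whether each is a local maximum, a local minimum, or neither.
f'(x) = (-3*x^2 + 24*x + 8)/(x^2 - 8*x + 16)

Solve f'(x) = 0:
  f'(x) = -(3*x^2 - 24*x - 8)/(x - 4)^2; the denominator is positive wherever f is defined, so f'(x) = 0 ⇔ -3*x^2 + 24*x + 8 = 0.
  3*x^2 - 24*x - 8 = 0 has no rational roots; quadratic formula: x = (24 ± √672)/6.
  ⇒ x = 4 - 2*sqrt(42)/3 ≈ -0.3205, 4 + 2*sqrt(42)/3 ≈ 8.3205

f''(x) = -112/(x^3 - 12*x^2 + 48*x - 64)
Second-derivative test at each critical point:
  f''(-0.3205) = 1.3887 > 0 → local minimum
  f''(8.3205) = -1.3887 < 0 → local maximum

Critical points: x = 4 - 2*sqrt(42)/3 ≈ -0.3205 (local minimum); x = 4 + 2*sqrt(42)/3 ≈ 8.3205 (local maximum)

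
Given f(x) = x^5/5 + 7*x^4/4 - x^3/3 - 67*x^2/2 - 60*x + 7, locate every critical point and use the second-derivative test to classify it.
f'(x) = x^4 + 7*x^3 - x^2 - 67*x - 60

Solve f'(x) = 0:
  Factor: x^4 + 7*x^3 - x^2 - 67*x - 60 = (x - 3)*(x + 1)*(x + 4)*(x + 5) = 0.
  ⇒ x = -5, -4, -1, 3

f''(x) = 4*x^3 + 21*x^2 - 2*x - 67
Second-derivative test at each critical point:
  f''(-5) = -32 < 0 → local maximum
  f''(-4) = 21 > 0 → local minimum
  f''(-1) = -48 < 0 → local maximum
  f''(3) = 224 > 0 → local minimum

Critical points: x = -5 (local maximum); x = -4 (local minimum); x = -1 (local maximum); x = 3 (local minimum)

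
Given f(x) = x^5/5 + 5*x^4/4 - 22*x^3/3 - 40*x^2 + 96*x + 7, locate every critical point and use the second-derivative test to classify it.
f'(x) = x^4 + 5*x^3 - 22*x^2 - 80*x + 96

Solve f'(x) = 0:
  Factor: x^4 + 5*x^3 - 22*x^2 - 80*x + 96 = (x - 4)*(x - 1)*(x + 4)*(x + 6) = 0.
  ⇒ x = -6, -4, 1, 4

f''(x) = 4*x^3 + 15*x^2 - 44*x - 80
Second-derivative test at each critical point:
  f''(-6) = -140 < 0 → local maximum
  f''(-4) = 80 > 0 → local minimum
  f''(1) = -105 < 0 → local maximum
  f''(4) = 240 > 0 → local minimum

Critical points: x = -6 (local maximum); x = -4 (local minimum); x = 1 (local maximum); x = 4 (local minimum)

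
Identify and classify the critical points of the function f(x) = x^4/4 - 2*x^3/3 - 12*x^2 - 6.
f'(x) = x*(x^2 - 2*x - 24)

Solve f'(x) = 0:
  Factor: x^3 - 2*x^2 - 24*x = x*(x - 6)*(x + 4) = 0.
  ⇒ x = -4, 0, 6

f''(x) = 3*x^2 - 4*x - 24
Second-derivative test at each critical point:
  f''(-4) = 40 > 0 → local minimum
  f''(0) = -24 < 0 → local maximum
  f''(6) = 60 > 0 → local minimum

Critical points: x = -4 (local minimum); x = 0 (local maximum); x = 6 (local minimum)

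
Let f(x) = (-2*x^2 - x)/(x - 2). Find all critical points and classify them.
f'(x) = 2*(-x^2 + 4*x + 1)/(x^2 - 4*x + 4)

Solve f'(x) = 0:
  f'(x) = -2*(x^2 - 4*x - 1)/(x - 2)^2; the denominator is positive wherever f is defined, so f'(x) = 0 ⇔ -2*x^2 + 8*x + 2 = 0.
  Factor: -2*x^2 + 8*x + 2 = -2*(x^2 - 4*x - 1); x^2 - 4*x - 1 = 0 has no rational roots; quadratic formula: x = (4 ± √20)/2.
  ⇒ x = 2 - sqrt(5) ≈ -0.2361, 2 + sqrt(5) ≈ 4.2361

f''(x) = -20/(x^3 - 6*x^2 + 12*x - 8)
Second-derivative test at each critical point:
  f''(-0.2361) = 1.7889 > 0 → local minimum
  f''(4.2361) = -1.7889 < 0 → local maximum

Critical points: x = 2 - sqrt(5) ≈ -0.2361 (local minimum); x = 2 + sqrt(5) ≈ 4.2361 (local maximum)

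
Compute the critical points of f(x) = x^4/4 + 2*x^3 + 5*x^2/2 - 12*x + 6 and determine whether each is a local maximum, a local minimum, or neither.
f'(x) = x^3 + 6*x^2 + 5*x - 12

Solve f'(x) = 0:
  Factor: x^3 + 6*x^2 + 5*x - 12 = (x - 1)*(x + 3)*(x + 4) = 0.
  ⇒ x = -4, -3, 1

f''(x) = 3*x^2 + 12*x + 5
Second-derivative test at each critical point:
  f''(-4) = 5 > 0 → local minimum
  f''(-3) = -4 < 0 → local maximum
  f''(1) = 20 > 0 → local minimum

Critical points: x = -4 (local minimum); x = -3 (local maximum); x = 1 (local minimum)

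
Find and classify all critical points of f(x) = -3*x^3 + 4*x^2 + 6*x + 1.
f'(x) = -9*x^2 + 8*x + 6

Solve f'(x) = 0:
  9*x^2 - 8*x - 6 = 0 has no rational roots; quadratic formula: x = (8 ± √280)/18.
  ⇒ x = 4/9 - sqrt(70)/9 ≈ -0.4852, 4/9 + sqrt(70)/9 ≈ 1.3741

f''(x) = 8 - 18*x
Second-derivative test at each critical point:
  f''(-0.4852) = 16.7332 > 0 → local minimum
  f''(1.3741) = -16.7332 < 0 → local maximum

Critical points: x = 4/9 - sqrt(70)/9 ≈ -0.4852 (local minimum); x = 4/9 + sqrt(70)/9 ≈ 1.3741 (local maximum)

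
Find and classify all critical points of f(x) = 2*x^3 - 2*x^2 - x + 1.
f'(x) = 6*x^2 - 4*x - 1

Solve f'(x) = 0:
  6*x^2 - 4*x - 1 = 0 has no rational roots; quadratic formula: x = (4 ± √40)/12.
  ⇒ x = 1/3 - sqrt(10)/6 ≈ -0.1937, 1/3 + sqrt(10)/6 ≈ 0.8604

f''(x) = 12*x - 4
Second-derivative test at each critical point:
  f''(-0.1937) = -6.3246 < 0 → local maximum
  f''(0.8604) = 6.3246 > 0 → local minimum

Critical points: x = 1/3 - sqrt(10)/6 ≈ -0.1937 (local maximum); x = 1/3 + sqrt(10)/6 ≈ 0.8604 (local minimum)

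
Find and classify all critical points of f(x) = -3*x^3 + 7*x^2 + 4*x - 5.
f'(x) = -9*x^2 + 14*x + 4

Solve f'(x) = 0:
  9*x^2 - 14*x - 4 = 0 has no rational roots; quadratic formula: x = (14 ± √340)/18.
  ⇒ x = 7/9 - sqrt(85)/9 ≈ -0.2466, 7/9 + sqrt(85)/9 ≈ 1.8022

f''(x) = 14 - 18*x
Second-derivative test at each critical point:
  f''(-0.2466) = 18.4391 > 0 → local minimum
  f''(1.8022) = -18.4391 < 0 → local maximum

Critical points: x = 7/9 - sqrt(85)/9 ≈ -0.2466 (local minimum); x = 7/9 + sqrt(85)/9 ≈ 1.8022 (local maximum)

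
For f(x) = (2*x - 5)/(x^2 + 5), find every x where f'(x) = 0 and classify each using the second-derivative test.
f'(x) = 2*(-x^2 + 5*x + 5)/(x^4 + 10*x^2 + 25)

Solve f'(x) = 0:
  f'(x) = -2*(x^2 - 5*x - 5)/(x^2 + 5)^2; the denominator is positive wherever f is defined, so f'(x) = 0 ⇔ -2*x^2 + 10*x + 10 = 0.
  Factor: -2*x^2 + 10*x + 10 = -2*(x^2 - 5*x - 5); x^2 - 5*x - 5 = 0 has no rational roots; quadratic formula: x = (5 ± √45)/2.
  ⇒ x = 5/2 - 3*sqrt(5)/2 ≈ -0.8541, 5/2 + 3*sqrt(5)/2 ≈ 5.8541

f''(x) = 2*(4*x^2*(2*x - 5) + (5 - 6*x)*(x^2 + 5))/(x^2 + 5)^3
Second-derivative test at each critical point:
  f''(-0.8541) = 0.4087 > 0 → local minimum
  f''(5.8541) = -0.0087 < 0 → local maximum

Critical points: x = 5/2 - 3*sqrt(5)/2 ≈ -0.8541 (local minimum); x = 5/2 + 3*sqrt(5)/2 ≈ 5.8541 (local maximum)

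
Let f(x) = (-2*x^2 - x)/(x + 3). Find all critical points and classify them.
f'(x) = (-2*x^2 - 12*x - 3)/(x^2 + 6*x + 9)

Solve f'(x) = 0:
  f'(x) = -(2*x^2 + 12*x + 3)/(x + 3)^2; the denominator is positive wherever f is defined, so f'(x) = 0 ⇔ -2*x^2 - 12*x - 3 = 0.
  2*x^2 + 12*x + 3 = 0 has no rational roots; quadratic formula: x = (-12 ± √120)/4.
  ⇒ x = -3 - sqrt(30)/2 ≈ -5.7386, -3 + sqrt(30)/2 ≈ -0.2614

f''(x) = -30/(x^3 + 9*x^2 + 27*x + 27)
Second-derivative test at each critical point:
  f''(-5.7386) = 1.4606 > 0 → local minimum
  f''(-0.2614) = -1.4606 < 0 → local maximum

Critical points: x = -3 - sqrt(30)/2 ≈ -5.7386 (local minimum); x = -3 + sqrt(30)/2 ≈ -0.2614 (local maximum)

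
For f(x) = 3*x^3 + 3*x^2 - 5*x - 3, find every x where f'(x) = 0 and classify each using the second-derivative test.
f'(x) = 9*x^2 + 6*x - 5

Solve f'(x) = 0:
  9*x^2 + 6*x - 5 = 0 has no rational roots; quadratic formula: x = (-6 ± √216)/18.
  ⇒ x = -sqrt(6)/3 - 1/3 ≈ -1.1498, -1/3 + sqrt(6)/3 ≈ 0.4832

f''(x) = 18*x + 6
Second-derivative test at each critical point:
  f''(-1.1498) = -14.6969 < 0 → local maximum
  f''(0.4832) = 14.6969 > 0 → local minimum

Critical points: x = -sqrt(6)/3 - 1/3 ≈ -1.1498 (local maximum); x = -1/3 + sqrt(6)/3 ≈ 0.4832 (local minimum)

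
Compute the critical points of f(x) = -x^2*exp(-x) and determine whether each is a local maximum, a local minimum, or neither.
f'(x) = x*(x - 2)*exp(-x)

Solve f'(x) = 0:
  f'(x) = (x^2 - 2*x)·exp(-x) and exp(-x) > 0 for every x, so f'(x) = 0 ⇔ x^2 - 2*x = 0.
  Factor: x^2 - 2*x = x*(x - 2) = 0.
  ⇒ x = 0, 2

f''(x) = (-x^2 + 4*x - 2)*exp(-x)
Second-derivative test at each critical point:
  f''(0) = -2 < 0 → local maximum
  f''(2) = 0.2707 > 0 → local minimum

Critical points: x = 0 (local maximum); x = 2 (local minimum)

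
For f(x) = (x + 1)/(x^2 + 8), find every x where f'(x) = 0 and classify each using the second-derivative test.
f'(x) = (x^2 - 2*x*(x + 1) + 8)/(x^2 + 8)^2

Solve f'(x) = 0:
  f'(x) = -(x - 2)*(x + 4)/(x^2 + 8)^2; the denominator is positive wherever f is defined, so f'(x) = 0 ⇔ -x^2 - 2*x + 8 = 0.
  Factor: -x^2 - 2*x + 8 = -(x - 2)*(x + 4) = 0.
  ⇒ x = -4, 2

f''(x) = 2*(4*x^2*(x + 1) - (3*x + 1)*(x^2 + 8))/(x^2 + 8)^3
Second-derivative test at each critical point:
  f''(-4) = 1/96 > 0 → local minimum
  f''(2) = -1/24 < 0 → local maximum

Critical points: x = -4 (local minimum); x = 2 (local maximum)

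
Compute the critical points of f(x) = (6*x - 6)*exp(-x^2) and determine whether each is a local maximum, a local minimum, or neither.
f'(x) = 6*(-2*x*(x - 1) + 1)*exp(-x^2)

Solve f'(x) = 0:
  f'(x) = (-12*x^2 + 12*x + 6)·exp(-x^2) and exp(-x^2) > 0 for every x, so f'(x) = 0 ⇔ -12*x^2 + 12*x + 6 = 0.
  Factor: -12*x^2 + 12*x + 6 = -6*(2*x^2 - 2*x - 1); 2*x^2 - 2*x - 1 = 0 has no rational roots; quadratic formula: x = (2 ± √12)/4.
  ⇒ x = 1/2 - sqrt(3)/2 ≈ -0.3660, 1/2 + sqrt(3)/2 ≈ 1.3660

f''(x) = 12*(2*x^2*(x - 1) - 3*x + 1)*exp(-x^2)
Second-derivative test at each critical point:
  f''(-0.3660) = 18.1785 > 0 → local minimum
  f''(1.3660) = -3.2162 < 0 → local maximum

Critical points: x = 1/2 - sqrt(3)/2 ≈ -0.3660 (local minimum); x = 1/2 + sqrt(3)/2 ≈ 1.3660 (local maximum)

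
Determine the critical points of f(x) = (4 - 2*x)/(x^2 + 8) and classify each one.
f'(x) = 2*(-x^2 + 2*x*(x - 2) - 8)/(x^2 + 8)^2

Solve f'(x) = 0:
  f'(x) = 2*(x^2 - 4*x - 8)/(x^2 + 8)^2; the denominator is positive wherever f is defined, so f'(x) = 0 ⇔ 2*x^2 - 8*x - 16 = 0.
  Factor: 2*x^2 - 8*x - 16 = 2*(x^2 - 4*x - 8); x^2 - 4*x - 8 = 0 has no rational roots; quadratic formula: x = (4 ± √48)/2.
  ⇒ x = 2 - 2*sqrt(3) ≈ -1.4641, 2 + 2*sqrt(3) ≈ 5.4641

f''(x) = 4*(4*x^2*(2 - x) + (3*x - 2)*(x^2 + 8))/(x^2 + 8)^3
Second-derivative test at each critical point:
  f''(-1.4641) = -0.1347 < 0 → local maximum
  f''(5.4641) = 0.0097 > 0 → local minimum

Critical points: x = 2 - 2*sqrt(3) ≈ -1.4641 (local maximum); x = 2 + 2*sqrt(3) ≈ 5.4641 (local minimum)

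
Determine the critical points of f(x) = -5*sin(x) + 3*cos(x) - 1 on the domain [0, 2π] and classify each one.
f'(x) = -3*sin(x) - 5*cos(x)

Solve f'(x) = 0 on [0, 2π]:
  f'(x) = 0 ⇔ -5*cos(x) = 3*sin(x) ⇔ tan(x) = -5/3, i.e. x = arctan(-5/3) + nπ; keep the solutions lying in [0, 2π].
  ⇒ x = pi - atan(5/3) ≈ 2.1112, -atan(5/3) + 2*pi ≈ 5.2528

f''(x) = 5*sin(x) - 3*cos(x)
Second-derivative test at each critical point:
  f''(2.1112) = 5.8310 > 0 → local minimum
  f''(5.2528) = -5.8310 < 0 → local maximum

Critical points: x = pi - atan(5/3) ≈ 2.1112 (local minimum); x = -atan(5/3) + 2*pi ≈ 5.2528 (local maximum)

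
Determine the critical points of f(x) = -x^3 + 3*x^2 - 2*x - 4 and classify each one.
f'(x) = -3*x^2 + 6*x - 2

Solve f'(x) = 0:
  3*x^2 - 6*x + 2 = 0 has no rational roots; quadratic formula: x = (6 ± √12)/6.
  ⇒ x = 1 - sqrt(3)/3 ≈ 0.4226, sqrt(3)/3 + 1 ≈ 1.5774

f''(x) = 6 - 6*x
Second-derivative test at each critical point:
  f''(0.4226) = 3.4641 > 0 → local minimum
  f''(1.5774) = -3.4641 < 0 → local maximum

Critical points: x = 1 - sqrt(3)/3 ≈ 0.4226 (local minimum); x = sqrt(3)/3 + 1 ≈ 1.5774 (local maximum)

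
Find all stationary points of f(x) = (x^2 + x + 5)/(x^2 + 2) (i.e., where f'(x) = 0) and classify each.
f'(x) = (-x^2 - 6*x + 2)/(x^4 + 4*x^2 + 4)

Solve f'(x) = 0:
  f'(x) = -(x^2 + 6*x - 2)/(x^2 + 2)^2; the denominator is positive wherever f is defined, so f'(x) = 0 ⇔ -x^2 - 6*x + 2 = 0.
  x^2 + 6*x - 2 = 0 has no rational roots; quadratic formula: x = (-6 ± √44)/2.
  ⇒ x = -sqrt(11) - 3 ≈ -6.3166, -3 + sqrt(11) ≈ 0.3166

f''(x) = 2*(x^3 + 9*x^2 - 6*x - 6)/(x^6 + 6*x^4 + 12*x^2 + 8)
Second-derivative test at each critical point:
  f''(-6.3166) = 0.0038 > 0 → local minimum
  f''(0.3166) = -1.5038 < 0 → local maximum

Critical points: x = -sqrt(11) - 3 ≈ -6.3166 (local minimum); x = -3 + sqrt(11) ≈ 0.3166 (local maximum)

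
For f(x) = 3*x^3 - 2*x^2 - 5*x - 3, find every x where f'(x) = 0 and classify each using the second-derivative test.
f'(x) = 9*x^2 - 4*x - 5

Solve f'(x) = 0:
  Factor: 9*x^2 - 4*x - 5 = (x - 1)*(9*x + 5) = 0.
  ⇒ x = -5/9, 1

f''(x) = 18*x - 4
Second-derivative test at each critical point:
  f''(-5/9) = -14 < 0 → local maximum
  f''(1) = 14 > 0 → local minimum

Critical points: x = -5/9 (local maximum); x = 1 (local minimum)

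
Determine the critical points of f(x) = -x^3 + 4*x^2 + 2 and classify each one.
f'(x) = x*(8 - 3*x)

Solve f'(x) = 0:
  Factor: -3*x^2 + 8*x = -x*(3*x - 8) = 0.
  ⇒ x = 0, 8/3

f''(x) = 8 - 6*x
Second-derivative test at each critical point:
  f''(0) = 8 > 0 → local minimum
  f''(8/3) = -8 < 0 → local maximum

Critical points: x = 0 (local minimum); x = 8/3 (local maximum)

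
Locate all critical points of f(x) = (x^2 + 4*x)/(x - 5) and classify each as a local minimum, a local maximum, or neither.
f'(x) = (x^2 - 10*x - 20)/(x^2 - 10*x + 25)

Solve f'(x) = 0:
  f'(x) = (x^2 - 10*x - 20)/(x - 5)^2; the denominator is positive wherever f is defined, so f'(x) = 0 ⇔ x^2 - 10*x - 20 = 0.
  x^2 - 10*x - 20 = 0 has no rational roots; quadratic formula: x = (10 ± √180)/2.
  ⇒ x = 5 - 3*sqrt(5) ≈ -1.7082, 5 + 3*sqrt(5) ≈ 11.7082

f''(x) = 90/(x^3 - 15*x^2 + 75*x - 125)
Second-derivative test at each critical point:
  f''(-1.7082) = -0.2981 < 0 → local maximum
  f''(11.7082) = 0.2981 > 0 → local minimum

Critical points: x = 5 - 3*sqrt(5) ≈ -1.7082 (local maximum); x = 5 + 3*sqrt(5) ≈ 11.7082 (local minimum)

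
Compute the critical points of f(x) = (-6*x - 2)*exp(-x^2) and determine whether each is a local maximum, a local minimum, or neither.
f'(x) = 2*(2*x*(3*x + 1) - 3)*exp(-x^2)

Solve f'(x) = 0:
  f'(x) = (12*x^2 + 4*x - 6)·exp(-x^2) and exp(-x^2) > 0 for every x, so f'(x) = 0 ⇔ 12*x^2 + 4*x - 6 = 0.
  Factor: 12*x^2 + 4*x - 6 = 2*(6*x^2 + 2*x - 3); 6*x^2 + 2*x - 3 = 0 has no rational roots; quadratic formula: x = (-2 ± √76)/12.
  ⇒ x = -sqrt(19)/6 - 1/6 ≈ -0.8931, -1/6 + sqrt(19)/6 ≈ 0.5598

f''(x) = 4*(-6*x^3 - 2*x^2 + 9*x + 1)*exp(-x^2)
Second-derivative test at each critical point:
  f''(-0.8931) = -7.8522 < 0 → local maximum
  f''(0.5598) = 12.7447 > 0 → local minimum

Critical points: x = -sqrt(19)/6 - 1/6 ≈ -0.8931 (local maximum); x = -1/6 + sqrt(19)/6 ≈ 0.5598 (local minimum)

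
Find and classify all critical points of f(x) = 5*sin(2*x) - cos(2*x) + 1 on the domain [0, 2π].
f'(x) = 2*sin(2*x) + 10*cos(2*x)

Solve f'(x) = 0 on [0, 2π]:
  f'(x) = 0 ⇔ 5*cos(2*x) = -sin(2*x) ⇔ tan(2*x) = -5, i.e. 2*x = arctan(-5) + nπ; keep the solutions lying in [0, 2π].
  ⇒ x = -atan(5)/2 + pi/2 ≈ 0.8841, pi - atan(5)/2 ≈ 2.4549, -atan(5)/2 + 3*pi/2 ≈ 4.0257, -atan(5)/2 + 2*pi ≈ 5.5965

f''(x) = -20*sin(2*x) + 4*cos(2*x)
Second-derivative test at each critical point:
  f''(0.8841) = -20.3961 < 0 → local maximum
  f''(2.4549) = 20.3961 > 0 → local minimum
  f''(4.0257) = -20.3961 < 0 → local maximum
  f''(5.5965) = 20.3961 > 0 → local minimum

Critical points: x = -atan(5)/2 + pi/2 ≈ 0.8841 (local maximum); x = pi - atan(5)/2 ≈ 2.4549 (local minimum); x = -atan(5)/2 + 3*pi/2 ≈ 4.0257 (local maximum); x = -atan(5)/2 + 2*pi ≈ 5.5965 (local minimum)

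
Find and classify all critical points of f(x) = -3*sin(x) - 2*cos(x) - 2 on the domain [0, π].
f'(x) = 2*sin(x) - 3*cos(x)

Solve f'(x) = 0 on [0, π]:
  f'(x) = 0 ⇔ -3*cos(x) = -2*sin(x) ⇔ tan(x) = 3/2, i.e. x = arctan(3/2) + nπ; keep the solutions lying in [0, π].
  ⇒ x = atan(3/2) ≈ 0.9828

f''(x) = 3*sin(x) + 2*cos(x)
Second-derivative test at each critical point:
  f''(0.9828) = 3.6056 > 0 → local minimum

Critical points: x = atan(3/2) ≈ 0.9828 (local minimum)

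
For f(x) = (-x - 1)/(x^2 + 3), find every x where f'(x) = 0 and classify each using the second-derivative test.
f'(x) = (-x^2 + 2*x*(x + 1) - 3)/(x^2 + 3)^2

Solve f'(x) = 0:
  f'(x) = (x - 1)*(x + 3)/(x^2 + 3)^2; the denominator is positive wherever f is defined, so f'(x) = 0 ⇔ x^2 + 2*x - 3 = 0.
  Factor: x^2 + 2*x - 3 = (x - 1)*(x + 3) = 0.
  ⇒ x = -3, 1

f''(x) = 2*(-4*x^2*(x + 1) + (3*x + 1)*(x^2 + 3))/(x^2 + 3)^3
Second-derivative test at each critical point:
  f''(-3) = -1/36 < 0 → local maximum
  f''(1) = 1/4 > 0 → local minimum

Critical points: x = -3 (local maximum); x = 1 (local minimum)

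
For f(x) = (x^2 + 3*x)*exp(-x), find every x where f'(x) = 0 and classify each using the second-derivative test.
f'(x) = (-x^2 - x + 3)*exp(-x)

Solve f'(x) = 0:
  f'(x) = (-x^2 - x + 3)·exp(-x) and exp(-x) > 0 for every x, so f'(x) = 0 ⇔ -x^2 - x + 3 = 0.
  x^2 + x - 3 = 0 has no rational roots; quadratic formula: x = (-1 ± √13)/2.
  ⇒ x = -sqrt(13)/2 - 1/2 ≈ -2.3028, -1/2 + sqrt(13)/2 ≈ 1.3028

f''(x) = (x^2 - x - 4)*exp(-x)
Second-derivative test at each critical point:
  f''(-2.3028) = 36.0624 > 0 → local minimum
  f''(1.3028) = -0.9799 < 0 → local maximum

Critical points: x = -sqrt(13)/2 - 1/2 ≈ -2.3028 (local minimum); x = -1/2 + sqrt(13)/2 ≈ 1.3028 (local maximum)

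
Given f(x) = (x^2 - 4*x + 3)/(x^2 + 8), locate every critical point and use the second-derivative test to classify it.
f'(x) = 2*(2*x^2 + 5*x - 16)/(x^4 + 16*x^2 + 64)

Solve f'(x) = 0:
  f'(x) = 2*(2*x^2 + 5*x - 16)/(x^2 + 8)^2; the denominator is positive wherever f is defined, so f'(x) = 0 ⇔ 4*x^2 + 10*x - 32 = 0.
  Factor: 4*x^2 + 10*x - 32 = 2*(2*x^2 + 5*x - 16); 2*x^2 + 5*x - 16 = 0 has no rational roots; quadratic formula: x = (-5 ± √153)/4.
  ⇒ x = -3*sqrt(17)/4 - 5/4 ≈ -4.3423, -5/4 + 3*sqrt(17)/4 ≈ 1.8423

f''(x) = 2*(-4*x^3 - 15*x^2 + 96*x + 40)/(x^6 + 24*x^4 + 192*x^2 + 512)
Second-derivative test at each critical point:
  f''(-4.3423) = -0.0343 < 0 → local maximum
  f''(1.8423) = 0.1906 > 0 → local minimum

Critical points: x = -3*sqrt(17)/4 - 5/4 ≈ -4.3423 (local maximum); x = -5/4 + 3*sqrt(17)/4 ≈ 1.8423 (local minimum)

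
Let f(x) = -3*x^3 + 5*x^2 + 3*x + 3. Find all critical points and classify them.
f'(x) = -9*x^2 + 10*x + 3

Solve f'(x) = 0:
  9*x^2 - 10*x - 3 = 0 has no rational roots; quadratic formula: x = (10 ± √208)/18.
  ⇒ x = 5/9 - 2*sqrt(13)/9 ≈ -0.2457, 5/9 + 2*sqrt(13)/9 ≈ 1.3568

f''(x) = 10 - 18*x
Second-derivative test at each critical point:
  f''(-0.2457) = 14.4222 > 0 → local minimum
  f''(1.3568) = -14.4222 < 0 → local maximum

Critical points: x = 5/9 - 2*sqrt(13)/9 ≈ -0.2457 (local minimum); x = 5/9 + 2*sqrt(13)/9 ≈ 1.3568 (local maximum)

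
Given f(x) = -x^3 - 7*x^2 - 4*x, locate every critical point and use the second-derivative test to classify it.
f'(x) = -3*x^2 - 14*x - 4

Solve f'(x) = 0:
  3*x^2 + 14*x + 4 = 0 has no rational roots; quadratic formula: x = (-14 ± √148)/6.
  ⇒ x = -7/3 - sqrt(37)/3 ≈ -4.3609, -7/3 + sqrt(37)/3 ≈ -0.3057

f''(x) = -6*x - 14
Second-derivative test at each critical point:
  f''(-4.3609) = 12.1655 > 0 → local minimum
  f''(-0.3057) = -12.1655 < 0 → local maximum

Critical points: x = -7/3 - sqrt(37)/3 ≈ -4.3609 (local minimum); x = -7/3 + sqrt(37)/3 ≈ -0.3057 (local maximum)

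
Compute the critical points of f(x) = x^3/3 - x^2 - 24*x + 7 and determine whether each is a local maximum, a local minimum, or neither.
f'(x) = x^2 - 2*x - 24

Solve f'(x) = 0:
  Factor: x^2 - 2*x - 24 = (x - 6)*(x + 4) = 0.
  ⇒ x = -4, 6

f''(x) = 2*x - 2
Second-derivative test at each critical point:
  f''(-4) = -10 < 0 → local maximum
  f''(6) = 10 > 0 → local minimum

Critical points: x = -4 (local maximum); x = 6 (local minimum)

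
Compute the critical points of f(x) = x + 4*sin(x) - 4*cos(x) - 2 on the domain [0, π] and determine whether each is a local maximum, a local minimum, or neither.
f'(x) = 4*sqrt(2)*sin(x + pi/4) + 1

Solve f'(x) = 0 on [0, π]:
  f'(x) = 0 ⇔ 4*sin(x) + 4*cos(x) = -1. Write the left side as R·cos(x + φ) with R = √(4² + (-4)²) = 4*sqrt(2), cos φ = sqrt(2)/2, sin φ = -sqrt(2)/2; then cos(x + φ) = -sqrt(2)/8. Solve for x and keep the solutions lying in [0, π].
  ⇒ x = atan((-1 + sqrt(31))/(-sqrt(31) - 1)) + pi ≈ 2.5339

f''(x) = 4*sqrt(2)*cos(x + pi/4)
Second-derivative test at each critical point:
  f''(2.5339) = -5.5678 < 0 → local maximum

Critical points: x = atan((-1 + sqrt(31))/(-sqrt(31) - 1)) + pi ≈ 2.5339 (local maximum)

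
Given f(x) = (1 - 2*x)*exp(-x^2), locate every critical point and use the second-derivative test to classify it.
f'(x) = 2*(x*(2*x - 1) - 1)*exp(-x^2)

Solve f'(x) = 0:
  f'(x) = (4*x^2 - 2*x - 2)·exp(-x^2) and exp(-x^2) > 0 for every x, so f'(x) = 0 ⇔ 4*x^2 - 2*x - 2 = 0.
  Factor: 4*x^2 - 2*x - 2 = 2*(x - 1)*(2*x + 1) = 0.
  ⇒ x = -1/2, 1

f''(x) = 2*(2*x^2*(1 - 2*x) + 6*x - 1)*exp(-x^2)
Second-derivative test at each critical point:
  f''(-1/2) = -4.6728 < 0 → local maximum
  f''(1) = 2.2073 > 0 → local minimum

Critical points: x = -1/2 (local maximum); x = 1 (local minimum)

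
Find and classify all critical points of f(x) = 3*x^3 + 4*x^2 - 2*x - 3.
f'(x) = 9*x^2 + 8*x - 2

Solve f'(x) = 0:
  9*x^2 + 8*x - 2 = 0 has no rational roots; quadratic formula: x = (-8 ± √136)/18.
  ⇒ x = -sqrt(34)/9 - 4/9 ≈ -1.0923, -4/9 + sqrt(34)/9 ≈ 0.2034

f''(x) = 18*x + 8
Second-derivative test at each critical point:
  f''(-1.0923) = -11.6619 < 0 → local maximum
  f''(0.2034) = 11.6619 > 0 → local minimum

Critical points: x = -sqrt(34)/9 - 4/9 ≈ -1.0923 (local maximum); x = -4/9 + sqrt(34)/9 ≈ 0.2034 (local minimum)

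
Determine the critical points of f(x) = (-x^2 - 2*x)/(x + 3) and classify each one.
f'(x) = (-x^2 - 6*x - 6)/(x^2 + 6*x + 9)

Solve f'(x) = 0:
  f'(x) = -(x^2 + 6*x + 6)/(x + 3)^2; the denominator is positive wherever f is defined, so f'(x) = 0 ⇔ -x^2 - 6*x - 6 = 0.
  x^2 + 6*x + 6 = 0 has no rational roots; quadratic formula: x = (-6 ± √12)/2.
  ⇒ x = -3 - sqrt(3) ≈ -4.7321, -3 + sqrt(3) ≈ -1.2679

f''(x) = -6/(x^3 + 9*x^2 + 27*x + 27)
Second-derivative test at each critical point:
  f''(-4.7321) = 1.1547 > 0 → local minimum
  f''(-1.2679) = -1.1547 < 0 → local maximum

Critical points: x = -3 - sqrt(3) ≈ -4.7321 (local minimum); x = -3 + sqrt(3) ≈ -1.2679 (local maximum)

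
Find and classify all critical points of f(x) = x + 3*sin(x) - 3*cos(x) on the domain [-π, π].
f'(x) = 3*sqrt(2)*sin(x + pi/4) + 1

Solve f'(x) = 0 on [-π, π]:
  f'(x) = 0 ⇔ 3*sin(x) + 3*cos(x) = -1. Write the left side as R·cos(x + φ) with R = √(3² + (-3)²) = 3*sqrt(2), cos φ = sqrt(2)/2, sin φ = -sqrt(2)/2; then cos(x + φ) = -sqrt(2)/6. Solve for x and keep the solutions lying in [-π, π].
  ⇒ x = atan((-sqrt(17) - 1)/(-1 + sqrt(17))) ≈ -1.0233, atan((-1 + sqrt(17))/(-sqrt(17) - 1)) + pi ≈ 2.5941

f''(x) = 3*sqrt(2)*cos(x + pi/4)
Second-derivative test at each critical point:
  f''(-1.0233) = 4.1231 > 0 → local minimum
  f''(2.5941) = -4.1231 < 0 → local maximum

Critical points: x = atan((-sqrt(17) - 1)/(-1 + sqrt(17))) ≈ -1.0233 (local minimum); x = atan((-1 + sqrt(17))/(-sqrt(17) - 1)) + pi ≈ 2.5941 (local maximum)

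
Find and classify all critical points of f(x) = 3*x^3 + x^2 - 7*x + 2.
f'(x) = 9*x^2 + 2*x - 7

Solve f'(x) = 0:
  Factor: 9*x^2 + 2*x - 7 = (x + 1)*(9*x - 7) = 0.
  ⇒ x = -1, 7/9

f''(x) = 18*x + 2
Second-derivative test at each critical point:
  f''(-1) = -16 < 0 → local maximum
  f''(7/9) = 16 > 0 → local minimum

Critical points: x = -1 (local maximum); x = 7/9 (local minimum)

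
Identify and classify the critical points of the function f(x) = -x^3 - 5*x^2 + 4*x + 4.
f'(x) = -3*x^2 - 10*x + 4

Solve f'(x) = 0:
  3*x^2 + 10*x - 4 = 0 has no rational roots; quadratic formula: x = (-10 ± √148)/6.
  ⇒ x = -sqrt(37)/3 - 5/3 ≈ -3.6943, -5/3 + sqrt(37)/3 ≈ 0.3609

f''(x) = -6*x - 10
Second-derivative test at each critical point:
  f''(-3.6943) = 12.1655 > 0 → local minimum
  f''(0.3609) = -12.1655 < 0 → local maximum

Critical points: x = -sqrt(37)/3 - 5/3 ≈ -3.6943 (local minimum); x = -5/3 + sqrt(37)/3 ≈ 0.3609 (local maximum)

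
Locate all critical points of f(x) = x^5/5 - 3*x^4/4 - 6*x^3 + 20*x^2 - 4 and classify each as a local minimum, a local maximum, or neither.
f'(x) = x*(x^3 - 3*x^2 - 18*x + 40)

Solve f'(x) = 0:
  Factor: x^4 - 3*x^3 - 18*x^2 + 40*x = x*(x - 5)*(x - 2)*(x + 4) = 0.
  ⇒ x = -4, 0, 2, 5

f''(x) = 4*x^3 - 9*x^2 - 36*x + 40
Second-derivative test at each critical point:
  f''(-4) = -216 < 0 → local maximum
  f''(0) = 40 > 0 → local minimum
  f''(2) = -36 < 0 → local maximum
  f''(5) = 135 > 0 → local minimum

Critical points: x = -4 (local maximum); x = 0 (local minimum); x = 2 (local maximum); x = 5 (local minimum)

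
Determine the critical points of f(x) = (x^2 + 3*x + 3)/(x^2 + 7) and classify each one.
f'(x) = (-3*x^2 + 8*x + 21)/(x^4 + 14*x^2 + 49)

Solve f'(x) = 0:
  f'(x) = -(3*x^2 - 8*x - 21)/(x^2 + 7)^2; the denominator is positive wherever f is defined, so f'(x) = 0 ⇔ -3*x^2 + 8*x + 21 = 0.
  3*x^2 - 8*x - 21 = 0 has no rational roots; quadratic formula: x = (8 ± √316)/6.
  ⇒ x = 4/3 - sqrt(79)/3 ≈ -1.6294, 4/3 + sqrt(79)/3 ≈ 4.2961

f''(x) = 2*(3*x^3 - 12*x^2 - 63*x + 28)/(x^6 + 21*x^4 + 147*x^2 + 343)
Second-derivative test at each critical point:
  f''(-1.6294) = 0.1907 > 0 → local minimum
  f''(4.2961) = -0.0274 < 0 → local maximum

Critical points: x = 4/3 - sqrt(79)/3 ≈ -1.6294 (local minimum); x = 4/3 + sqrt(79)/3 ≈ 4.2961 (local maximum)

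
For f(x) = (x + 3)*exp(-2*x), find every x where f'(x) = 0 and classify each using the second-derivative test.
f'(x) = (-2*x - 5)*exp(-2*x)

Solve f'(x) = 0:
  f'(x) = (-2*x - 5)·exp(-2*x) and exp(-2*x) > 0 for every x, so f'(x) = 0 ⇔ -2*x - 5 = 0.
  -2*x - 5 = 0.
  ⇒ x = -5/2

f''(x) = 4*(x + 2)*exp(-2*x)
Second-derivative test at each critical point:
  f''(-5/2) = -296.8263 < 0 → local maximum

Critical points: x = -5/2 (local maximum)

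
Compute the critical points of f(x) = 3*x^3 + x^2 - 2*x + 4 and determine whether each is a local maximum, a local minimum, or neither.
f'(x) = 9*x^2 + 2*x - 2

Solve f'(x) = 0:
  9*x^2 + 2*x - 2 = 0 has no rational roots; quadratic formula: x = (-2 ± √76)/18.
  ⇒ x = -sqrt(19)/9 - 1/9 ≈ -0.5954, -1/9 + sqrt(19)/9 ≈ 0.3732

f''(x) = 18*x + 2
Second-derivative test at each critical point:
  f''(-0.5954) = -8.7178 < 0 → local maximum
  f''(0.3732) = 8.7178 > 0 → local minimum

Critical points: x = -sqrt(19)/9 - 1/9 ≈ -0.5954 (local maximum); x = -1/9 + sqrt(19)/9 ≈ 0.3732 (local minimum)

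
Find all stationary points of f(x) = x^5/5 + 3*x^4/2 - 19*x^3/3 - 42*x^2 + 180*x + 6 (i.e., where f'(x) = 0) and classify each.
f'(x) = x^4 + 6*x^3 - 19*x^2 - 84*x + 180

Solve f'(x) = 0:
  Factor: x^4 + 6*x^3 - 19*x^2 - 84*x + 180 = (x - 3)*(x - 2)*(x + 5)*(x + 6) = 0.
  ⇒ x = -6, -5, 2, 3

f''(x) = 4*x^3 + 18*x^2 - 38*x - 84
Second-derivative test at each critical point:
  f''(-6) = -72 < 0 → local maximum
  f''(-5) = 56 > 0 → local minimum
  f''(2) = -56 < 0 → local maximum
  f''(3) = 72 > 0 → local minimum

Critical points: x = -6 (local maximum); x = -5 (local minimum); x = 2 (local maximum); x = 3 (local minimum)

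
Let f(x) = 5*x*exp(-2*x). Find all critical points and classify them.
f'(x) = 5*(1 - 2*x)*exp(-2*x)

Solve f'(x) = 0:
  f'(x) = (5 - 10*x)·exp(-2*x) and exp(-2*x) > 0 for every x, so f'(x) = 0 ⇔ 5 - 10*x = 0.
  Factor: 5 - 10*x = -5*(2*x - 1) = 0.
  ⇒ x = 1/2

f''(x) = 20*(x - 1)*exp(-2*x)
Second-derivative test at each critical point:
  f''(1/2) = -3.6788 < 0 → local maximum

Critical points: x = 1/2 (local maximum)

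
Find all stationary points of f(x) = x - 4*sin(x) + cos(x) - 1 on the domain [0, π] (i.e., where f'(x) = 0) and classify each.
f'(x) = -sin(x) - 4*cos(x) + 1

Solve f'(x) = 0 on [0, π]:
  f'(x) = 0 ⇔ -sin(x) - 4*cos(x) = -1. Write the left side as R·cos(x + φ) with R = √((-4)² + 1²) = sqrt(17), cos φ = -4*sqrt(17)/17, sin φ = sqrt(17)/17; then cos(x + φ) = -sqrt(17)/17. Solve for x and keep the solutions lying in [0, π].
  ⇒ x = pi/2 ≈ 1.5708

f''(x) = 4*sin(x) - cos(x)
Second-derivative test at each critical point:
  f''(1.5708) = 4 > 0 → local minimum

Critical points: x = pi/2 ≈ 1.5708 (local minimum)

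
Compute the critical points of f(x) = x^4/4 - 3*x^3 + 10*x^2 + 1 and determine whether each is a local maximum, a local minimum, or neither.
f'(x) = x*(x^2 - 9*x + 20)

Solve f'(x) = 0:
  Factor: x^3 - 9*x^2 + 20*x = x*(x - 5)*(x - 4) = 0.
  ⇒ x = 0, 4, 5

f''(x) = 3*x^2 - 18*x + 20
Second-derivative test at each critical point:
  f''(0) = 20 > 0 → local minimum
  f''(4) = -4 < 0 → local maximum
  f''(5) = 5 > 0 → local minimum

Critical points: x = 0 (local minimum); x = 4 (local maximum); x = 5 (local minimum)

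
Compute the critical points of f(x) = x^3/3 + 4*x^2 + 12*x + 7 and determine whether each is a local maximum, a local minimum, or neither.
f'(x) = x^2 + 8*x + 12

Solve f'(x) = 0:
  Factor: x^2 + 8*x + 12 = (x + 2)*(x + 6) = 0.
  ⇒ x = -6, -2

f''(x) = 2*x + 8
Second-derivative test at each critical point:
  f''(-6) = -4 < 0 → local maximum
  f''(-2) = 4 > 0 → local minimum

Critical points: x = -6 (local maximum); x = -2 (local minimum)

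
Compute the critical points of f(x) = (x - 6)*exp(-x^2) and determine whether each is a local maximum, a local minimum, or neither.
f'(x) = (-2*x*(x - 6) + 1)*exp(-x^2)

Solve f'(x) = 0:
  f'(x) = (-2*x^2 + 12*x + 1)·exp(-x^2) and exp(-x^2) > 0 for every x, so f'(x) = 0 ⇔ -2*x^2 + 12*x + 1 = 0.
  2*x^2 - 12*x - 1 = 0 has no rational roots; quadratic formula: x = (12 ± √152)/4.
  ⇒ x = 3 - sqrt(38)/2 ≈ -0.0822, 3 + sqrt(38)/2 ≈ 6.0822

f''(x) = 2*(2*x^2*(x - 6) - 3*x + 6)*exp(-x^2)
Second-derivative test at each critical point:
  f''(-0.0822) = 12.2458 > 0 → local minimum
  f''(6.0822) = -1.059e-15 < 0 → local maximum

Critical points: x = 3 - sqrt(38)/2 ≈ -0.0822 (local minimum); x = 3 + sqrt(38)/2 ≈ 6.0822 (local maximum)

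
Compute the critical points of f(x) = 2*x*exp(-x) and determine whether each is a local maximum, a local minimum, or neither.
f'(x) = 2*(1 - x)*exp(-x)

Solve f'(x) = 0:
  f'(x) = (2 - 2*x)·exp(-x) and exp(-x) > 0 for every x, so f'(x) = 0 ⇔ 2 - 2*x = 0.
  Factor: 2 - 2*x = -2*(x - 1) = 0.
  ⇒ x = 1

f''(x) = 2*(x - 2)*exp(-x)
Second-derivative test at each critical point:
  f''(1) = -0.7358 < 0 → local maximum

Critical points: x = 1 (local maximum)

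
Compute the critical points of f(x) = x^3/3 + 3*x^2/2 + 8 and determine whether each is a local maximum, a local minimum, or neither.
f'(x) = x*(x + 3)

Solve f'(x) = 0:
  Factor: x^2 + 3*x = x*(x + 3) = 0.
  ⇒ x = -3, 0

f''(x) = 2*x + 3
Second-derivative test at each critical point:
  f''(-3) = -3 < 0 → local maximum
  f''(0) = 3 > 0 → local minimum

Critical points: x = -3 (local maximum); x = 0 (local minimum)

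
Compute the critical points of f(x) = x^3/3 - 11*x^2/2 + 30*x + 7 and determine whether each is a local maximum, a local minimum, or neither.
f'(x) = x^2 - 11*x + 30

Solve f'(x) = 0:
  Factor: x^2 - 11*x + 30 = (x - 6)*(x - 5) = 0.
  ⇒ x = 5, 6

f''(x) = 2*x - 11
Second-derivative test at each critical point:
  f''(5) = -1 < 0 → local maximum
  f''(6) = 1 > 0 → local minimum

Critical points: x = 5 (local maximum); x = 6 (local minimum)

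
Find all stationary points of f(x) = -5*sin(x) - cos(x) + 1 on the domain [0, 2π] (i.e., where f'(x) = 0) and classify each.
f'(x) = sin(x) - 5*cos(x)

Solve f'(x) = 0 on [0, 2π]:
  f'(x) = 0 ⇔ -5*cos(x) = -sin(x) ⇔ tan(x) = 5, i.e. x = arctan(5) + nπ; keep the solutions lying in [0, 2π].
  ⇒ x = atan(5) ≈ 1.3734, atan(5) + pi ≈ 4.5150

f''(x) = 5*sin(x) + cos(x)
Second-derivative test at each critical point:
  f''(1.3734) = 5.0990 > 0 → local minimum
  f''(4.5150) = -5.0990 < 0 → local maximum

Critical points: x = atan(5) ≈ 1.3734 (local minimum); x = atan(5) + pi ≈ 4.5150 (local maximum)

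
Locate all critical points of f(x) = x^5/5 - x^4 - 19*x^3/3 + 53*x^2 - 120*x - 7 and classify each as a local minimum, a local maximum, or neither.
f'(x) = x^4 - 4*x^3 - 19*x^2 + 106*x - 120

Solve f'(x) = 0:
  Factor: x^4 - 4*x^3 - 19*x^2 + 106*x - 120 = (x - 4)*(x - 3)*(x - 2)*(x + 5) = 0.
  ⇒ x = -5, 2, 3, 4

f''(x) = 4*x^3 - 12*x^2 - 38*x + 106
Second-derivative test at each critical point:
  f''(-5) = -504 < 0 → local maximum
  f''(2) = 14 > 0 → local minimum
  f''(3) = -8 < 0 → local maximum
  f''(4) = 18 > 0 → local minimum

Critical points: x = -5 (local maximum); x = 2 (local minimum); x = 3 (local maximum); x = 4 (local minimum)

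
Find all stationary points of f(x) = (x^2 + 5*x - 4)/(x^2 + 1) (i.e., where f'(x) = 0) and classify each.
f'(x) = 5*(-x^2 + 2*x + 1)/(x^4 + 2*x^2 + 1)

Solve f'(x) = 0:
  f'(x) = -5*(x^2 - 2*x - 1)/(x^2 + 1)^2; the denominator is positive wherever f is defined, so f'(x) = 0 ⇔ -5*x^2 + 10*x + 5 = 0.
  Factor: -5*x^2 + 10*x + 5 = -5*(x^2 - 2*x - 1); x^2 - 2*x - 1 = 0 has no rational roots; quadratic formula: x = (2 ± √8)/2.
  ⇒ x = 1 - sqrt(2) ≈ -0.4142, 1 + sqrt(2) ≈ 2.4142

f''(x) = 10*(x^3 - 3*x^2 - 3*x + 1)/(x^6 + 3*x^4 + 3*x^2 + 1)
Second-derivative test at each critical point:
  f''(-0.4142) = 10.3033 > 0 → local minimum
  f''(2.4142) = -0.3033 < 0 → local maximum

Critical points: x = 1 - sqrt(2) ≈ -0.4142 (local minimum); x = 1 + sqrt(2) ≈ 2.4142 (local maximum)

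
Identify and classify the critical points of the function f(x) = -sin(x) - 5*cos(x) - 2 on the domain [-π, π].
f'(x) = 5*sin(x) - cos(x)

Solve f'(x) = 0 on [-π, π]:
  f'(x) = 0 ⇔ -cos(x) = -5*sin(x) ⇔ tan(x) = 1/5, i.e. x = arctan(1/5) + nπ; keep the solutions lying in [-π, π].
  ⇒ x = -pi + atan(1/5) ≈ -2.9442, atan(1/5) ≈ 0.1974

f''(x) = sin(x) + 5*cos(x)
Second-derivative test at each critical point:
  f''(-2.9442) = -5.0990 < 0 → local maximum
  f''(0.1974) = 5.0990 > 0 → local minimum

Critical points: x = -pi + atan(1/5) ≈ -2.9442 (local maximum); x = atan(1/5) ≈ 0.1974 (local minimum)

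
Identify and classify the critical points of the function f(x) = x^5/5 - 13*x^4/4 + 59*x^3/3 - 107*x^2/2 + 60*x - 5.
f'(x) = x^4 - 13*x^3 + 59*x^2 - 107*x + 60

Solve f'(x) = 0:
  Factor: x^4 - 13*x^3 + 59*x^2 - 107*x + 60 = (x - 5)*(x - 4)*(x - 3)*(x - 1) = 0.
  ⇒ x = 1, 3, 4, 5

f''(x) = 4*x^3 - 39*x^2 + 118*x - 107
Second-derivative test at each critical point:
  f''(1) = -24 < 0 → local maximum
  f''(3) = 4 > 0 → local minimum
  f''(4) = -3 < 0 → local maximum
  f''(5) = 8 > 0 → local minimum

Critical points: x = 1 (local maximum); x = 3 (local minimum); x = 4 (local maximum); x = 5 (local minimum)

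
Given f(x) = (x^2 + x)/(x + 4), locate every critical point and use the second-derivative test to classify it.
f'(x) = (x^2 + 8*x + 4)/(x^2 + 8*x + 16)

Solve f'(x) = 0:
  f'(x) = (x^2 + 8*x + 4)/(x + 4)^2; the denominator is positive wherever f is defined, so f'(x) = 0 ⇔ x^2 + 8*x + 4 = 0.
  x^2 + 8*x + 4 = 0 has no rational roots; quadratic formula: x = (-8 ± √48)/2.
  ⇒ x = -4 - 2*sqrt(3) ≈ -7.4641, -4 + 2*sqrt(3) ≈ -0.5359

f''(x) = 24/(x^3 + 12*x^2 + 48*x + 64)
Second-derivative test at each critical point:
  f''(-7.4641) = -0.5774 < 0 → local maximum
  f''(-0.5359) = 0.5774 > 0 → local minimum

Critical points: x = -4 - 2*sqrt(3) ≈ -7.4641 (local maximum); x = -4 + 2*sqrt(3) ≈ -0.5359 (local minimum)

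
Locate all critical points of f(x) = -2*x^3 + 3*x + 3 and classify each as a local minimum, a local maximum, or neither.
f'(x) = 3 - 6*x^2

Solve f'(x) = 0:
  Factor: 3 - 6*x^2 = -3*(2*x^2 - 1); 2*x^2 - 1 = 0 has no rational roots; quadratic formula: x = (0 ± √8)/4.
  ⇒ x = -sqrt(2)/2 ≈ -0.7071, sqrt(2)/2 ≈ 0.7071

f''(x) = -12*x
Second-derivative test at each critical point:
  f''(-0.7071) = 8.4853 > 0 → local minimum
  f''(0.7071) = -8.4853 < 0 → local maximum

Critical points: x = -sqrt(2)/2 ≈ -0.7071 (local minimum); x = sqrt(2)/2 ≈ 0.7071 (local maximum)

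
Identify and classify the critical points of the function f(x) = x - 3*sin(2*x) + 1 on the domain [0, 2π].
f'(x) = 1 - 6*cos(2*x)

Solve f'(x) = 0 on [0, 2π]:
  f'(x) = 0 ⇔ cos(2*x) = 1/6, i.e. 2*x = ±arccos(1/6) + 2nπ; keep the solutions lying in [0, 2π].
  ⇒ x = acos(1/6)/2 ≈ 0.7017, pi - acos(1/6)/2 ≈ 2.4399, acos(1/6)/2 + pi ≈ 3.8433, -acos(1/6)/2 + 2*pi ≈ 5.5815

f''(x) = 12*sin(2*x)
Second-derivative test at each critical point:
  f''(0.7017) = 11.8322 > 0 → local minimum
  f''(2.4399) = -11.8322 < 0 → local maximum
  f''(3.8433) = 11.8322 > 0 → local minimum
  f''(5.5815) = -11.8322 < 0 → local maximum

Critical points: x = acos(1/6)/2 ≈ 0.7017 (local minimum); x = pi - acos(1/6)/2 ≈ 2.4399 (local maximum); x = acos(1/6)/2 + pi ≈ 3.8433 (local minimum); x = -acos(1/6)/2 + 2*pi ≈ 5.5815 (local maximum)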